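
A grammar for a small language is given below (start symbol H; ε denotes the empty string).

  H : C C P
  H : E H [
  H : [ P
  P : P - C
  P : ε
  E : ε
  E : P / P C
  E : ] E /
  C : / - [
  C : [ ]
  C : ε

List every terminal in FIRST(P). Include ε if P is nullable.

{ -, ε }

From P : P - C: P nullable, take FIRST(P) ∪ {-} = { - }.
P : ε contributes ε.
Union: FIRST(P) = { -, ε }.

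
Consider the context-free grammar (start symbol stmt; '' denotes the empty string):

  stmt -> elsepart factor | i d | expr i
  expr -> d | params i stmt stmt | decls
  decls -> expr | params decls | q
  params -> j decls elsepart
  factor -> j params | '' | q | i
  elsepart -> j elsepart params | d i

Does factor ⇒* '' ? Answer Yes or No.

factor has an ''-production, so factor ⇒ ''.

Yes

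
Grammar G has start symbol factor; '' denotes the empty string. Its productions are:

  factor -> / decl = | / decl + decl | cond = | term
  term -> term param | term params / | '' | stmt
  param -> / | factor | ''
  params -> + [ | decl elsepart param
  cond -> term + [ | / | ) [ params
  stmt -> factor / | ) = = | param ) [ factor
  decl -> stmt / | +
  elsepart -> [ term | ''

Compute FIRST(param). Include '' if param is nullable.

{ ), +, /, '' }

param -> / contributes {/}.
From param -> factor: add FIRST(factor) = { ), +, /, '' } (including '' since factor is nullable).
param -> '' contributes ''.
Union: FIRST(param) = { ), +, /, '' }.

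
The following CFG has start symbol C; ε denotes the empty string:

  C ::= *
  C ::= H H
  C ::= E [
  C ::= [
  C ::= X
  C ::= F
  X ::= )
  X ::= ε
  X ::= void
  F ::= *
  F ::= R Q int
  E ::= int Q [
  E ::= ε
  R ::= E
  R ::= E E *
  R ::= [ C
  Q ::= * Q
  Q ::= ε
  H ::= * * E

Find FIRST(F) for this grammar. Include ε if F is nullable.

F ::= * contributes {*}.
From F ::= R Q int: R, Q nullable, take FIRST(R) ∪ FIRST(Q) ∪ {int} = { *, [, int }.
Union: FIRST(F) = { *, [, int }.

{ *, [, int }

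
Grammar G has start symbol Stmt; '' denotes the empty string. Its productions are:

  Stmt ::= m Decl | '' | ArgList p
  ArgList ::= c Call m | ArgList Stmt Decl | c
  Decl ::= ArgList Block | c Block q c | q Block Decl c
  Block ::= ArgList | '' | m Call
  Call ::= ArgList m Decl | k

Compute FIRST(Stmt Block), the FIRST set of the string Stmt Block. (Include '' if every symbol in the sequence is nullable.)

Add FIRST(Stmt)\{''} = { c, m }; Stmt is nullable, continue.
Add FIRST(Block)\{''} = { c, m }; Block is nullable, continue.
Every symbol is nullable, so include ''.

{ c, m, '' }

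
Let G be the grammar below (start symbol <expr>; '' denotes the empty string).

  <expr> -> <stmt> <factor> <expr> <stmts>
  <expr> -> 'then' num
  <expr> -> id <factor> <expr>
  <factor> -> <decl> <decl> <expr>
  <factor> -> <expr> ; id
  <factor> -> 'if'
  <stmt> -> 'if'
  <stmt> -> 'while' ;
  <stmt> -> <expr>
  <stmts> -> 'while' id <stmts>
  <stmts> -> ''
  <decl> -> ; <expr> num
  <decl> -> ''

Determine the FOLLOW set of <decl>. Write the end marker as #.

In <factor> -> <decl> <decl> <expr>: add FIRST(<decl> <expr>) = { 'if', 'then', 'while', ;, id }.
In <factor> -> <decl> <decl> <expr>: add FIRST(<expr>) = { 'if', 'then', 'while', id }.
Union: FOLLOW(<decl>) = { 'if', 'then', 'while', ;, id }.

{ 'if', 'then', 'while', ;, id }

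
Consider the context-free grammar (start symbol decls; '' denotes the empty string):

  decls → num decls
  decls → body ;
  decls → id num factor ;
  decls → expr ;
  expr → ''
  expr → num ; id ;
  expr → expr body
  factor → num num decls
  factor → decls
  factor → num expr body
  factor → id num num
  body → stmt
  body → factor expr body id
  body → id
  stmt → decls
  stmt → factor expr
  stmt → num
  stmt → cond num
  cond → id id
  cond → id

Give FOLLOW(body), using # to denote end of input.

{ ;, id, num }

In decls → body ;: add FIRST(;) = { ; }.
In expr → expr body: body is at the end, add FOLLOW(expr) = { ;, id, num }.
In factor → num expr body: body is at the end, add FOLLOW(factor) = { ;, id, num }.
In body → factor expr body id: add FIRST(id) = { id }.
Union: FOLLOW(body) = { ;, id, num }.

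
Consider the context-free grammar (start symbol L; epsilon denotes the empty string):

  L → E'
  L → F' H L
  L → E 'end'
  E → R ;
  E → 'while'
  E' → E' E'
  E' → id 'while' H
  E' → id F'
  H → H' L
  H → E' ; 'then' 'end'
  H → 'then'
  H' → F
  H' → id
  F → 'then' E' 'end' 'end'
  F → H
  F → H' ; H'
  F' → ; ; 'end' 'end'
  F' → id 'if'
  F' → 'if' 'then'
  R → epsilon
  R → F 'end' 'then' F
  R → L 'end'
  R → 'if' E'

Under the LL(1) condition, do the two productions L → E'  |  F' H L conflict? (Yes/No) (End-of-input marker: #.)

FIRST(E') = { id } and FIRST(F' H L) = { 'if', ;, id }.
Both contain id, so the two alternatives are not disjoint — LL(1) conflict.

Yes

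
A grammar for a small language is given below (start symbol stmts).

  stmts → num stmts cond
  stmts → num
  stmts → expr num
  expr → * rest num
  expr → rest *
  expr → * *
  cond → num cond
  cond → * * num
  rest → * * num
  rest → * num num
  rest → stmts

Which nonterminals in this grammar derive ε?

No nonterminal has an empty production or an RHS whose symbols are all nullable.

{ } (none)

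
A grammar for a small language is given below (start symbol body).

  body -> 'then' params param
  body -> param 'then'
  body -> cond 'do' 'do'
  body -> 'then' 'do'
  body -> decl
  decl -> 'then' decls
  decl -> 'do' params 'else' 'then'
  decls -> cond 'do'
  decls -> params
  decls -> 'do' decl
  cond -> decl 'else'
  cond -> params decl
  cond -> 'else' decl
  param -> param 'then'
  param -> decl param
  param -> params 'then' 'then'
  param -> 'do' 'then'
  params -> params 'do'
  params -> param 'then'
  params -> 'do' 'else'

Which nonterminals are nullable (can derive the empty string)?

{ } (none)

No nonterminal has an empty production or an RHS whose symbols are all nullable.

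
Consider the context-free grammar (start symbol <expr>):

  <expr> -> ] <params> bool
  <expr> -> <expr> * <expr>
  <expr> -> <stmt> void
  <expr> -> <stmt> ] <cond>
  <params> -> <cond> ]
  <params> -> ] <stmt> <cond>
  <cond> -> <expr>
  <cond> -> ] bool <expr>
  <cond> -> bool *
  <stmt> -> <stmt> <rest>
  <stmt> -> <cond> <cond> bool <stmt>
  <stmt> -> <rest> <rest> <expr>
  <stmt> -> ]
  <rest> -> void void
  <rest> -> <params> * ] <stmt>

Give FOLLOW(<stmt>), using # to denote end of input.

In <expr> -> <stmt> void: add FIRST(void) = { void }.
In <expr> -> <stmt> ] <cond>: add FIRST(] <cond>) = { ] }.
In <params> -> ] <stmt> <cond>: add FIRST(<cond>) = { ], bool, void }.
In <stmt> -> <stmt> <rest>: add FIRST(<rest>) = { ], bool, void }.
In <stmt> -> <cond> <cond> bool <stmt>: <stmt> is at the end, add FOLLOW(<stmt>) = { ], bool, void }.
In <rest> -> <params> * ] <stmt>: <stmt> is at the end, add FOLLOW(<rest>) = { ], bool, void }.
Union: FOLLOW(<stmt>) = { ], bool, void }.

{ ], bool, void }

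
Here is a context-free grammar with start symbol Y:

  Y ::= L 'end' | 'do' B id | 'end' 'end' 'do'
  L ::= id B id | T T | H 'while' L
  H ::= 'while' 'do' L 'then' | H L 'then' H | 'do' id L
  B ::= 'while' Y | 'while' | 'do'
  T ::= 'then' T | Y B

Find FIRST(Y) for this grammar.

{ 'do', 'end', 'then', 'while', id }

From Y ::= L 'end': add FIRST(L) = { 'do', 'end', 'then', 'while', id }.
Y ::= 'do' B id contributes {'do'}.
Y ::= 'end' 'end' 'do' contributes {'end'}.
Union: FIRST(Y) = { 'do', 'end', 'then', 'while', id }.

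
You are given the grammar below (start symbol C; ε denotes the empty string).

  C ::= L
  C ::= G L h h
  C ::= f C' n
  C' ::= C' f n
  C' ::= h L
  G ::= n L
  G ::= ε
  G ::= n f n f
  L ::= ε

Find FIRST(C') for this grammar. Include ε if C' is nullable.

{ h }

From C' ::= C' f n: add FIRST(C') = { h }.
C' ::= h L contributes {h}.
Union: FIRST(C') = { h }.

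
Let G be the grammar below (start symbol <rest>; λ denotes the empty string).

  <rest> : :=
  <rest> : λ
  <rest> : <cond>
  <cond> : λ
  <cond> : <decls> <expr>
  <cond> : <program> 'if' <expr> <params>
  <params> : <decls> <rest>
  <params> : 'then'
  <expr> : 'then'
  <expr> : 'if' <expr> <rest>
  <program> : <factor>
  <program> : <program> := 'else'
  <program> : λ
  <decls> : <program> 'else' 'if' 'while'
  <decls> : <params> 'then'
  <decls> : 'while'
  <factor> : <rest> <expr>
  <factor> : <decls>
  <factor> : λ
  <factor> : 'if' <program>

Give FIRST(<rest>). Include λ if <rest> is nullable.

<rest> : := contributes {:=}.
<rest> : λ contributes λ.
From <rest> : <cond>: add FIRST(<cond>) = { 'else', 'if', 'then', 'while', :=, λ } (including λ since <cond> is nullable).
Union: FIRST(<rest>) = { 'else', 'if', 'then', 'while', :=, λ }.

{ 'else', 'if', 'then', 'while', :=, λ }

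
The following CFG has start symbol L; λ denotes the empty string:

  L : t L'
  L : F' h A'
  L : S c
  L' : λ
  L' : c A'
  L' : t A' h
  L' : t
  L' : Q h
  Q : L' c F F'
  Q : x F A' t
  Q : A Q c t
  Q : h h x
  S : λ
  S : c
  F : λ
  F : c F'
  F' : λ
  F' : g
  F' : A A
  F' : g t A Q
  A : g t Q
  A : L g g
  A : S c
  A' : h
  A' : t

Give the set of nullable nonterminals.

{ F, F', L', S }

Directly nullable (have an λ-production): L', S, F, F'.
No other nonterminal has a production whose RHS symbols are all nullable.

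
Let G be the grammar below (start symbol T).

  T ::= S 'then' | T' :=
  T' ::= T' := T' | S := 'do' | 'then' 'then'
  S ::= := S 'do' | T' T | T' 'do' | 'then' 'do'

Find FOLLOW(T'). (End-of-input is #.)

{ 'do', 'then', := }

In T ::= T' :=: add FIRST(:=) = { := }.
In T' ::= T' := T': add FIRST(:= T') = { := }.
In T' ::= T' := T': T' is at the end, add FOLLOW(T') = { 'do', 'then', := }.
In S ::= T' T: add FIRST(T) = { 'then', := }.
In S ::= T' 'do': add FIRST('do') = { 'do' }.
Union: FOLLOW(T') = { 'do', 'then', := }.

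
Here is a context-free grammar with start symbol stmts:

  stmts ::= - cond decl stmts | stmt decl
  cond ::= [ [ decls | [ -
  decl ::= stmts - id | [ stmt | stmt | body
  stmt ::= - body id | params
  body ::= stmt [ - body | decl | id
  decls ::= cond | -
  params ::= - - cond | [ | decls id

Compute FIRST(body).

From body ::= stmt [ - body: add FIRST(stmt) = { -, [ }.
From body ::= decl: add FIRST(decl) = { -, [, id }.
body ::= id contributes {id}.
Union: FIRST(body) = { -, [, id }.

{ -, [, id }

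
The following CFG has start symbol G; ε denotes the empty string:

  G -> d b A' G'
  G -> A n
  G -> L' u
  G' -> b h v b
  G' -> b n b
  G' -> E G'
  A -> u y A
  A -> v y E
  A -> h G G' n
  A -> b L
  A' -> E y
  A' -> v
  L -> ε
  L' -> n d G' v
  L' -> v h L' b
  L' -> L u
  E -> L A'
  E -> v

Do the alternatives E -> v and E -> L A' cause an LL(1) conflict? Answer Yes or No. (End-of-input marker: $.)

Yes

FIRST(v) = { v } and FIRST(L A') = { v }.
Both contain v, so the two alternatives are not disjoint — LL(1) conflict.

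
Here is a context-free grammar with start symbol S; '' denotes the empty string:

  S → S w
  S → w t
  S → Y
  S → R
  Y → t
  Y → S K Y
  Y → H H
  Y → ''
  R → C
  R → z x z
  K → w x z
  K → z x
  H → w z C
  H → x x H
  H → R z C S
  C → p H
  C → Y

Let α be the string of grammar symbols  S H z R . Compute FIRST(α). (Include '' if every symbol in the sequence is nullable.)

{ p, t, w, x, z }

Add FIRST(S)\{''} = { p, t, w, x, z }; S is nullable, continue.
Add FIRST(H) = { p, t, w, x, z }; H is not nullable, stop.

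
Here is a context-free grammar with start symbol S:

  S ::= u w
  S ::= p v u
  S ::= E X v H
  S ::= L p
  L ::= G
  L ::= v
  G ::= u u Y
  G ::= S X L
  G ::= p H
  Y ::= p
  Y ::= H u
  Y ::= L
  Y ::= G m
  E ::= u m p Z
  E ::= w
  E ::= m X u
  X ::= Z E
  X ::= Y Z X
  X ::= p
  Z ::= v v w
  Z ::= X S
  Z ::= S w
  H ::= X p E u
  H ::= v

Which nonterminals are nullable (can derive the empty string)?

{ } (none)

No nonterminal has an empty production or an RHS whose symbols are all nullable.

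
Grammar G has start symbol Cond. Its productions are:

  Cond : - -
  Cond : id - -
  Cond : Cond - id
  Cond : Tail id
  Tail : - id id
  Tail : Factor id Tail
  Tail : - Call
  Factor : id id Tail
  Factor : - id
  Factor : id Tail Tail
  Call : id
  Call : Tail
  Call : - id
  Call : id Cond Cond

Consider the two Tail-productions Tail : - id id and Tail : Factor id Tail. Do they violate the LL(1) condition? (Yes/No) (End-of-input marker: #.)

FIRST(- id id) = { - } and FIRST(Factor id Tail) = { -, id }.
Both contain -, so the two alternatives are not disjoint — LL(1) conflict.

Yes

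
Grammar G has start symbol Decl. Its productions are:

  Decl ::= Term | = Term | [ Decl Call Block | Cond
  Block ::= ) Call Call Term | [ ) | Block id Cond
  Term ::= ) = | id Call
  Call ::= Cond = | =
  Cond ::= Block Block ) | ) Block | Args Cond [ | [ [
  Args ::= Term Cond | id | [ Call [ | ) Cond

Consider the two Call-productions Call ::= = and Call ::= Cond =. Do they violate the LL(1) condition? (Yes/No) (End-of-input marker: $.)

FIRST(=) = { = } and FIRST(Cond =) = { ), [, id }.
The FIRST sets are disjoint and neither alternative is nullable — no conflict.

No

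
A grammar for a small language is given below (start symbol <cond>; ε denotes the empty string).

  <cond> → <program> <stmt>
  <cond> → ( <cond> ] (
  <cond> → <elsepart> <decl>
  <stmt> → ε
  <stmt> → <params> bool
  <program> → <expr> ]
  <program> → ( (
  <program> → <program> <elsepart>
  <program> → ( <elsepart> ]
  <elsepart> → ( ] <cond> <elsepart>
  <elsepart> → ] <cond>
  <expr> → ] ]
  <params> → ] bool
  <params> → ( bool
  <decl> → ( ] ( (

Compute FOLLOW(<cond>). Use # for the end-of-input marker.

{ #, (, ] }

<cond> is the start symbol, so # ∈ FOLLOW(<cond>).
In <cond> → ( <cond> ] (: add FIRST(] () = { ] }.
In <elsepart> → ( ] <cond> <elsepart>: add FIRST(<elsepart>) = { (, ] }.
In <elsepart> → ] <cond>: <cond> is at the end, add FOLLOW(<elsepart>) = { #, (, ] }.
Union: FOLLOW(<cond>) = { #, (, ] }.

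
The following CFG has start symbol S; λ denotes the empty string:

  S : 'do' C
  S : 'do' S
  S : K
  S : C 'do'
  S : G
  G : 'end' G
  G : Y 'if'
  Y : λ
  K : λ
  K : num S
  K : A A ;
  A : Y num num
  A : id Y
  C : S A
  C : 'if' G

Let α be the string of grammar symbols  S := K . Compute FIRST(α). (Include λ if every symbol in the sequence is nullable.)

Add FIRST(S)\{λ} = { 'do', 'end', 'if', id, num }; S is nullable, continue.
:= is a terminal; add {:=} and stop.

{ 'do', 'end', 'if', :=, id, num }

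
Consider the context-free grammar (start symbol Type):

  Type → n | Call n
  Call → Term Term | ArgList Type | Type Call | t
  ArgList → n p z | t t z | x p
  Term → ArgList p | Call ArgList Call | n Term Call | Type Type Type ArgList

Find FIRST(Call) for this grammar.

{ n, t, x }

From Call → Term Term: add FIRST(Term) = { n, t, x }.
From Call → ArgList Type: add FIRST(ArgList) = { n, t, x }.
From Call → Type Call: add FIRST(Type) = { n, t, x }.
Call → t contributes {t}.
Union: FIRST(Call) = { n, t, x }.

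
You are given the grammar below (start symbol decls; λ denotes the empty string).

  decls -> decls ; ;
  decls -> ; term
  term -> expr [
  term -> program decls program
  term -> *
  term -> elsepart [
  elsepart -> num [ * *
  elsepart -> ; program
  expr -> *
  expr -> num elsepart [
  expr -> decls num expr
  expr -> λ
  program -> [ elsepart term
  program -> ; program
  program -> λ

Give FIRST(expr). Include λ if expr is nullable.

expr -> * contributes {*}.
expr -> num elsepart [ contributes {num}.
From expr -> decls num expr: add FIRST(decls) = { ; }.
expr -> λ contributes λ.
Union: FIRST(expr) = { *, ;, num, λ }.

{ *, ;, num, λ }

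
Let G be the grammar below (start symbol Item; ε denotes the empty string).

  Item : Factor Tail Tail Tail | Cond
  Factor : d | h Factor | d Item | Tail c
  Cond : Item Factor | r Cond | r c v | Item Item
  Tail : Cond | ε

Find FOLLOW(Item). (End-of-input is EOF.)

{ EOF, c, d, h, r }

Item is the start symbol, so EOF ∈ FOLLOW(Item).
In Factor : d Item: Item is at the end, add FOLLOW(Factor) = { EOF, c, d, h, r }.
In Cond : Item Factor: add FIRST(Factor) = { c, d, h, r }.
In Cond : Item Item: add FIRST(Item) = { c, d, h, r }.
In Cond : Item Item: Item is at the end, add FOLLOW(Cond) = { EOF, c, d, h, r }.
Union: FOLLOW(Item) = { EOF, c, d, h, r }.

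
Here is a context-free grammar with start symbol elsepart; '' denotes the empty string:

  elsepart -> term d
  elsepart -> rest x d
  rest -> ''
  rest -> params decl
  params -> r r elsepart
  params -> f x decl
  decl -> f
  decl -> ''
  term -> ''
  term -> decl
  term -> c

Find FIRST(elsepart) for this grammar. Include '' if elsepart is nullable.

{ c, d, f, r, x }

From elsepart -> term d: term nullable, take FIRST(term) ∪ {d} = { c, d, f }.
From elsepart -> rest x d: rest nullable, take FIRST(rest) ∪ {x} = { f, r, x }.
Union: FIRST(elsepart) = { c, d, f, r, x }.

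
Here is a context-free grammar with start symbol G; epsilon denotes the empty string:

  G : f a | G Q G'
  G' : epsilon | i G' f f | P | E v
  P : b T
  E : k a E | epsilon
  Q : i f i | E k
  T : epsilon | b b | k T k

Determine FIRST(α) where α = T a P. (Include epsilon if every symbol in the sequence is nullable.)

Add FIRST(T)\{epsilon} = { b, k }; T is nullable, continue.
a is a terminal; add {a} and stop.

{ a, b, k }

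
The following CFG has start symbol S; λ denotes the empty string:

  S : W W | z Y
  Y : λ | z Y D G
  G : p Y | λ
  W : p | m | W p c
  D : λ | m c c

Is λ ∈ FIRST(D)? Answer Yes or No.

Yes

D has an λ-production, so D ⇒ λ.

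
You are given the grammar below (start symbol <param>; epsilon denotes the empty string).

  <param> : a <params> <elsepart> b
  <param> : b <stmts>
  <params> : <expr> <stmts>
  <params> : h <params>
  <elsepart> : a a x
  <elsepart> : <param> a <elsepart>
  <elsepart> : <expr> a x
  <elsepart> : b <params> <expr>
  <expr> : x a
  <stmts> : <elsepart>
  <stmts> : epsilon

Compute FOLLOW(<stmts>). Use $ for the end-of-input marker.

{ $, a, b, x }

In <param> : b <stmts>: <stmts> is at the end, add FOLLOW(<param>) = { $, a }.
In <params> : <expr> <stmts>: <stmts> is at the end, add FOLLOW(<params>) = { a, b, x }.
Union: FOLLOW(<stmts>) = { $, a, b, x }.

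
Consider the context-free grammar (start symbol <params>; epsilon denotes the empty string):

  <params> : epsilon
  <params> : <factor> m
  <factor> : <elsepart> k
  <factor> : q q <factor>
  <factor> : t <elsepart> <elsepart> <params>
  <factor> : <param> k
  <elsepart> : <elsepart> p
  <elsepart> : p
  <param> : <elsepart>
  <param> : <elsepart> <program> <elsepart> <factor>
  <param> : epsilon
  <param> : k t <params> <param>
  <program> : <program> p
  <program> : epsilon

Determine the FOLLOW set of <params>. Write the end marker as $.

<params> is the start symbol, so $ ∈ FOLLOW(<params>).
In <factor> : t <elsepart> <elsepart> <params>: <params> is at the end, add FOLLOW(<factor>) = { k, m }.
In <param> : k t <params> <param>: add FIRST(<param>)\{epsilon} = { k, p }.
  Since <param> is nullable, also add FOLLOW(<param>) = { k }.
Union: FOLLOW(<params>) = { $, k, m, p }.

{ $, k, m, p }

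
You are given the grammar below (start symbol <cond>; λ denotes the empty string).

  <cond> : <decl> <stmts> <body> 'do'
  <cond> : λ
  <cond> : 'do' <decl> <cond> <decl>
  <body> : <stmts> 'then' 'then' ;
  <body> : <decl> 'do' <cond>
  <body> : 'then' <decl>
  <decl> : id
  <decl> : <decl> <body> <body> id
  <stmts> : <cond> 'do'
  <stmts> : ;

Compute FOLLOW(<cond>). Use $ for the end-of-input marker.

<cond> is the start symbol, so $ ∈ FOLLOW(<cond>).
In <cond> : 'do' <decl> <cond> <decl>: add FIRST(<decl>) = { id }.
In <body> : <decl> 'do' <cond>: <cond> is at the end, add FOLLOW(<body>) = { 'do', 'then', ;, id }.
In <stmts> : <cond> 'do': add FIRST('do') = { 'do' }.
Union: FOLLOW(<cond>) = { $, 'do', 'then', ;, id }.

{ $, 'do', 'then', ;, id }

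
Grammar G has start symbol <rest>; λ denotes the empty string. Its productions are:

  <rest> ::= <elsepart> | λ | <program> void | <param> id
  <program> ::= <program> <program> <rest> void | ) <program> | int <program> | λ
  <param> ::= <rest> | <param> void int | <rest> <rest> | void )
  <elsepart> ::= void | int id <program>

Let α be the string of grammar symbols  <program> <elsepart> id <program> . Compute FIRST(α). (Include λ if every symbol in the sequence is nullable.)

{ ), id, int, void }

Add FIRST(<program>)\{λ} = { ), id, int, void }; <program> is nullable, continue.
Add FIRST(<elsepart>) = { int, void }; <elsepart> is not nullable, stop.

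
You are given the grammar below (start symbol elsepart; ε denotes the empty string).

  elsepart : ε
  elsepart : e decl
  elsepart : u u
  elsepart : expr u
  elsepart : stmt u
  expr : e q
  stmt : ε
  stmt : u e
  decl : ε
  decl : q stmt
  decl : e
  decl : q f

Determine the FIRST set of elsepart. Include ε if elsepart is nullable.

{ e, u, ε }

elsepart : ε contributes ε.
elsepart : e decl contributes {e}.
elsepart : u u contributes {u}.
From elsepart : expr u: add FIRST(expr) = { e }.
From elsepart : stmt u: stmt nullable, take FIRST(stmt) ∪ {u} = { u }.
Union: FIRST(elsepart) = { e, u, ε }.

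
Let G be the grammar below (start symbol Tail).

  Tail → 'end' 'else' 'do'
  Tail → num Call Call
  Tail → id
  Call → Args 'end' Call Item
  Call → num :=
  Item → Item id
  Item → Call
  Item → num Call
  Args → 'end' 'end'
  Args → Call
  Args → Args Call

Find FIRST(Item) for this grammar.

{ 'end', num }

From Item → Item id: add FIRST(Item) = { 'end', num }.
From Item → Call: add FIRST(Call) = { 'end', num }.
Item → num Call contributes {num}.
Union: FIRST(Item) = { 'end', num }.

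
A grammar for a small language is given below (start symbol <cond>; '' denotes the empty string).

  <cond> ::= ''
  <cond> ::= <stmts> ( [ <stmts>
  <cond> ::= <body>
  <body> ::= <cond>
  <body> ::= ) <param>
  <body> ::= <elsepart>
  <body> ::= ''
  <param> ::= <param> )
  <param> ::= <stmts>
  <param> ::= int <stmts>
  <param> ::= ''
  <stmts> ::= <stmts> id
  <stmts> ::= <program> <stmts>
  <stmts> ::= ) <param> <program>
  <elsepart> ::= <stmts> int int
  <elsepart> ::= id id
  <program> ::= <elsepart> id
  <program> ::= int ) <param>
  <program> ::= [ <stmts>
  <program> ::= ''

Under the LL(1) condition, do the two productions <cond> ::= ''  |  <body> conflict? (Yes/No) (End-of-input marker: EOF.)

Yes

FIRST('') = { '' } and FIRST(<body>) = { ), [, id, int, '' }.
Both alternatives are nullable, violating the LL(1) condition.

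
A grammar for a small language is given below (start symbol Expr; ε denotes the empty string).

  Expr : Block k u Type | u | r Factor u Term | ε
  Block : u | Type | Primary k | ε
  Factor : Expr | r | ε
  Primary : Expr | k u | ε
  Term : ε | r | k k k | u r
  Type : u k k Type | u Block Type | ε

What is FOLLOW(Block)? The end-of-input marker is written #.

In Expr : Block k u Type: add FIRST(k u Type) = { k }.
In Type : u Block Type: add FIRST(Type)\{ε} = { u }.
  Since Type is nullable, also add FOLLOW(Type) = { #, k, u }.
Union: FOLLOW(Block) = { #, k, u }.

{ #, k, u }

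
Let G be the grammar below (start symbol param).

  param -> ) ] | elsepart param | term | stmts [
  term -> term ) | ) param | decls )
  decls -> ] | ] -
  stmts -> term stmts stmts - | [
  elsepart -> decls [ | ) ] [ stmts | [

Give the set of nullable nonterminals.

No nonterminal has an empty production or an RHS whose symbols are all nullable.

{ } (none)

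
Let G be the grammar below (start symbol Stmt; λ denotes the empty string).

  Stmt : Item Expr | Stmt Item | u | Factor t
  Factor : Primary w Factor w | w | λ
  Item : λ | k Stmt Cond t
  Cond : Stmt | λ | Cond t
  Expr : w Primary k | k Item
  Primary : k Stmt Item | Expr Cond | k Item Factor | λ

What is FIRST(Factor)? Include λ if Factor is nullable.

From Factor : Primary w Factor w: Primary nullable, take FIRST(Primary) ∪ {w} = { k, w }.
Factor : w contributes {w}.
Factor : λ contributes λ.
Union: FIRST(Factor) = { k, w, λ }.

{ k, w, λ }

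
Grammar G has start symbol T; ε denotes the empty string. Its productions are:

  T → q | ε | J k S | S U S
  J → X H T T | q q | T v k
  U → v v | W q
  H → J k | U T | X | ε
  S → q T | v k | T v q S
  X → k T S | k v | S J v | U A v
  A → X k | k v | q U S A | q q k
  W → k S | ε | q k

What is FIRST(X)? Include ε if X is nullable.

X → k T S contributes {k}.
X → k v contributes {k}.
From X → S J v: add FIRST(S) = { k, q, v }.
From X → U A v: add FIRST(U) = { k, q, v }.
Union: FIRST(X) = { k, q, v }.

{ k, q, v }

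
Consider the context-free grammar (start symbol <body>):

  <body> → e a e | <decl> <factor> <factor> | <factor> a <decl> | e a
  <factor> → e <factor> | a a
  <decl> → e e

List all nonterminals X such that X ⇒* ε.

No nonterminal has an empty production or an RHS whose symbols are all nullable.

{ } (none)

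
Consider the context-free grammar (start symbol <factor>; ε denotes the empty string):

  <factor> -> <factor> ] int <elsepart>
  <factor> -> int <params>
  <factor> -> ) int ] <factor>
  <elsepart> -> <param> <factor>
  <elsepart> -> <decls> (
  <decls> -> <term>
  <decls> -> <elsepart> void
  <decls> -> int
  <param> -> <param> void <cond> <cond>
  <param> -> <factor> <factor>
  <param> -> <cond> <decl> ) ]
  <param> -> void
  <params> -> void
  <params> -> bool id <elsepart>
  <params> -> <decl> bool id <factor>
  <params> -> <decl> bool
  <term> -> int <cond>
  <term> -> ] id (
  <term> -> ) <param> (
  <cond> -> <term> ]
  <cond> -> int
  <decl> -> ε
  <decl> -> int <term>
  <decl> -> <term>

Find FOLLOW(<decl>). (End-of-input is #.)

In <param> -> <cond> <decl> ) ]: add FIRST() ]) = { ) }.
In <params> -> <decl> bool id <factor>: add FIRST(bool id <factor>) = { bool }.
In <params> -> <decl> bool: add FIRST(bool) = { bool }.
Union: FOLLOW(<decl>) = { ), bool }.

{ ), bool }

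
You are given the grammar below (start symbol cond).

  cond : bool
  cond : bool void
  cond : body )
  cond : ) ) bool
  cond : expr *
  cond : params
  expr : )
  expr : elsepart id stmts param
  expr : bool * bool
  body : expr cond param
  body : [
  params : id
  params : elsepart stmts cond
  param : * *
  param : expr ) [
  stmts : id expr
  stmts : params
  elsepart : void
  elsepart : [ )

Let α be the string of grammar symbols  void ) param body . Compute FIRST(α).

{ void }

void is a terminal; add {void} and stop.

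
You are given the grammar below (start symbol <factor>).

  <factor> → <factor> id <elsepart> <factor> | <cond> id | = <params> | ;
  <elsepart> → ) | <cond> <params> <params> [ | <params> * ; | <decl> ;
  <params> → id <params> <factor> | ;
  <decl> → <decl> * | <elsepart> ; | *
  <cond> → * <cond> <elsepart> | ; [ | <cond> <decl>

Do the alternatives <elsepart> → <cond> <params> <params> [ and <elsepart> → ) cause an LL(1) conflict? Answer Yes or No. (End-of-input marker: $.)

FIRST(<cond> <params> <params> [) = { *, ; } and FIRST()) = { ) }.
The FIRST sets are disjoint and neither alternative is nullable — no conflict.

No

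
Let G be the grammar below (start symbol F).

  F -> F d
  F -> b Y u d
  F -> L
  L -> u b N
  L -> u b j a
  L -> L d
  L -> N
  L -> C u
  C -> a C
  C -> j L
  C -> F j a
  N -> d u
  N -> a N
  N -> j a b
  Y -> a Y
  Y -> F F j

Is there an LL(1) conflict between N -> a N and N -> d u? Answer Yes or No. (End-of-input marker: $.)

FIRST(a N) = { a } and FIRST(d u) = { d }.
The FIRST sets are disjoint and neither alternative is nullable — no conflict.

No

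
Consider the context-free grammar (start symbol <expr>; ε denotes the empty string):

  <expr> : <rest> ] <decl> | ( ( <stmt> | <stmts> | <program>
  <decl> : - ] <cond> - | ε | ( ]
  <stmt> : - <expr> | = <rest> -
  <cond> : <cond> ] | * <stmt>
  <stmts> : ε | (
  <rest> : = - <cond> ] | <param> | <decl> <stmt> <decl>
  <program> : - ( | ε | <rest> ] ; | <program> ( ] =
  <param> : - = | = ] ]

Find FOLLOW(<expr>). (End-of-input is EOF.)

{ EOF, (, -, ] }

<expr> is the start symbol, so EOF ∈ FOLLOW(<expr>).
In <stmt> : - <expr>: <expr> is at the end, add FOLLOW(<stmt>) = { EOF, (, -, ] }.
Union: FOLLOW(<expr>) = { EOF, (, -, ] }.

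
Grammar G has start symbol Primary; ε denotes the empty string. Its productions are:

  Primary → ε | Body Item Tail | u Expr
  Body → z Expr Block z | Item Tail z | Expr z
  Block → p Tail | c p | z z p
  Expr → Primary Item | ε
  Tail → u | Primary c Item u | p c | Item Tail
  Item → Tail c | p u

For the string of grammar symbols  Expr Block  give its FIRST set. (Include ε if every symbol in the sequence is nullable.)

Add FIRST(Expr)\{ε} = { c, p, u, z }; Expr is nullable, continue.
Add FIRST(Block) = { c, p, z }; Block is not nullable, stop.

{ c, p, u, z }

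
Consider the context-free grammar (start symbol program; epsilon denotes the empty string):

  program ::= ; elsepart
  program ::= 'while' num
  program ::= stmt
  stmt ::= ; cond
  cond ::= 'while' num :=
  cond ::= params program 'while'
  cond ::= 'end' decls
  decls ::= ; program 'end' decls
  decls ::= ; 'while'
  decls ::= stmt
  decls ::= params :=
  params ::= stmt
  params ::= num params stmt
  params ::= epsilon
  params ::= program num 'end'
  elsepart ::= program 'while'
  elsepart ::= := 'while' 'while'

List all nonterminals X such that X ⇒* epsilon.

{ params }

Directly nullable (have an epsilon-production): params.
No other nonterminal has a production whose RHS symbols are all nullable.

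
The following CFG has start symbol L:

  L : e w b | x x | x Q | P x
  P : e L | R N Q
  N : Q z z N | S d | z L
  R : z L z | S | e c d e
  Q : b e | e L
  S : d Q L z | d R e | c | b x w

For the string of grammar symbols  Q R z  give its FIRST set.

{ b, e }

Add FIRST(Q) = { b, e }; Q is not nullable, stop.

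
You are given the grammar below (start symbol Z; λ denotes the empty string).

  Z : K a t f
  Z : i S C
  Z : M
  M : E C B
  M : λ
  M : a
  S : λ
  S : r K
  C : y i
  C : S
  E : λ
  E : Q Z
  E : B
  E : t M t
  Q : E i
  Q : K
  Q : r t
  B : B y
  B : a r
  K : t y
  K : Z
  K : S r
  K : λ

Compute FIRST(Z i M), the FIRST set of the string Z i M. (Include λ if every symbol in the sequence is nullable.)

Add FIRST(Z)\{λ} = { a, i, r, t, y }; Z is nullable, continue.
i is a terminal; add {i} and stop.

{ a, i, r, t, y }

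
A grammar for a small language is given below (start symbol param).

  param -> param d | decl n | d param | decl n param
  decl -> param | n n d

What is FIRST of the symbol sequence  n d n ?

n is a terminal; add {n} and stop.

{ n }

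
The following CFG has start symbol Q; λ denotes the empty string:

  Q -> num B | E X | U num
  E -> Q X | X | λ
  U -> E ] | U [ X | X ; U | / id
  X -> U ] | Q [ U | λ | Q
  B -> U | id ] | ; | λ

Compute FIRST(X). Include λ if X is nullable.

From X -> U ]: add FIRST(U) = { /, ;, [, ], num }.
From X -> Q [ U: Q nullable, take FIRST(Q) ∪ {[} = { /, ;, [, ], num }.
X -> λ contributes λ.
From X -> Q: add FIRST(Q) = { /, ;, [, ], num, λ } (including λ since Q is nullable).
Union: FIRST(X) = { /, ;, [, ], num, λ }.

{ /, ;, [, ], num, λ }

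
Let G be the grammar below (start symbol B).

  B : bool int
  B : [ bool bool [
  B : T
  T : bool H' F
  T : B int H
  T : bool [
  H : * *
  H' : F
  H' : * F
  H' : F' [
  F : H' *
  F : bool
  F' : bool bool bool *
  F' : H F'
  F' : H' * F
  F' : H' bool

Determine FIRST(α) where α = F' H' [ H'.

Add FIRST(F') = { *, bool }; F' is not nullable, stop.

{ *, bool }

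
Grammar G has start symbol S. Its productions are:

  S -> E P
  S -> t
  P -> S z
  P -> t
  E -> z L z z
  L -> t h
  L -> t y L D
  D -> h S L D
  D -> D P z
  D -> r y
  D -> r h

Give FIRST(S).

From S -> E P: add FIRST(E) = { z }.
S -> t contributes {t}.
Union: FIRST(S) = { t, z }.

{ t, z }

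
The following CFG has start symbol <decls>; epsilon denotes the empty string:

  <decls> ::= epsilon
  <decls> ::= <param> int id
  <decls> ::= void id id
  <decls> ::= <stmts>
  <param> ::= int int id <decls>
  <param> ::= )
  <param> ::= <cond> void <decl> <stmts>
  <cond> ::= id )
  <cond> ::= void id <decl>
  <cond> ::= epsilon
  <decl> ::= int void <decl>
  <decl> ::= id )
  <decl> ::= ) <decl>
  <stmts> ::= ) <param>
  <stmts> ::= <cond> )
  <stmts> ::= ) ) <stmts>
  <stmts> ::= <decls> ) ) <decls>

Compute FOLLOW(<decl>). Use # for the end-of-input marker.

In <param> ::= <cond> void <decl> <stmts>: add FIRST(<stmts>) = { ), id, int, void }.
In <cond> ::= void id <decl>: <decl> is at the end, add FOLLOW(<cond>) = { ), void }.
In <decl> ::= int void <decl>: <decl> is at the end, add FOLLOW(<decl>) = { ), id, int, void }.
In <decl> ::= ) <decl>: <decl> is at the end, add FOLLOW(<decl>) = { ), id, int, void }.
Union: FOLLOW(<decl>) = { ), id, int, void }.

{ ), id, int, void }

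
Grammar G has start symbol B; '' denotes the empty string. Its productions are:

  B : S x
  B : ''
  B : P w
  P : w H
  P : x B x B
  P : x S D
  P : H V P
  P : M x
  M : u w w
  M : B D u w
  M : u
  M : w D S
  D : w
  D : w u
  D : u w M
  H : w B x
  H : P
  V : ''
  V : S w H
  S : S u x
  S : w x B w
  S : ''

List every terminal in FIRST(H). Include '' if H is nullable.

H : w B x contributes {w}.
From H : P: add FIRST(P) = { u, w, x }.
Union: FIRST(H) = { u, w, x }.

{ u, w, x }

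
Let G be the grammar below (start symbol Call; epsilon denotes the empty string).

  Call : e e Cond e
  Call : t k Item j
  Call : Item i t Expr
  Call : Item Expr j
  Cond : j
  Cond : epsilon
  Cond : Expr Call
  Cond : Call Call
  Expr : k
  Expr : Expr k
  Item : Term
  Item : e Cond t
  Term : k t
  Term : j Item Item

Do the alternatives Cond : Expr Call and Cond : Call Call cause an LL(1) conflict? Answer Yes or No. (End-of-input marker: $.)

FIRST(Expr Call) = { k } and FIRST(Call Call) = { e, j, k, t }.
Both contain k, so the two alternatives are not disjoint — LL(1) conflict.

Yes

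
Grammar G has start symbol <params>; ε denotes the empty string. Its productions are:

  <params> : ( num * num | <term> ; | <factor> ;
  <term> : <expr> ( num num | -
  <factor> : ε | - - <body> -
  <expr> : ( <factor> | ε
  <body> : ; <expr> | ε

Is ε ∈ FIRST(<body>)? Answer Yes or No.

Yes

<body> has an ε-production, so <body> ⇒ ε.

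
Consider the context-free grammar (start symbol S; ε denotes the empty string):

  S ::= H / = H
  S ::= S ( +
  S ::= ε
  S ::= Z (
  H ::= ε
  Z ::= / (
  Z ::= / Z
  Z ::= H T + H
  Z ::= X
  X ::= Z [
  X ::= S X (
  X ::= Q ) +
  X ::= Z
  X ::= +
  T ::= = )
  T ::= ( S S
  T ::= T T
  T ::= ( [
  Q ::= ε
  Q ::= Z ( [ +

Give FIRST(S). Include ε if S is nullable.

From S ::= H / = H: H nullable, take FIRST(H) ∪ {/} = { / }.
From S ::= S ( +: S nullable, take FIRST(S) ∪ {(} = { (, ), +, /, = }.
S ::= ε contributes ε.
From S ::= Z (: add FIRST(Z) = { (, ), +, /, = }.
Union: FIRST(S) = { (, ), +, /, =, ε }.

{ (, ), +, /, =, ε }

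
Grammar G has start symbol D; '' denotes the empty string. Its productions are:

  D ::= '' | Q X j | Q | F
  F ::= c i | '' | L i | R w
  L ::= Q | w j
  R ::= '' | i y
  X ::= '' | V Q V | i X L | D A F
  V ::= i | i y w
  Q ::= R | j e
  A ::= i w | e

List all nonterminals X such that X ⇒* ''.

Directly nullable (have an ''-production): D, F, R, X.
Q ::= R with every symbol nullable, so Q is nullable.
L ::= Q with every symbol nullable, so L is nullable.
No other nonterminal has a production whose RHS symbols are all nullable.

{ D, F, L, Q, R, X }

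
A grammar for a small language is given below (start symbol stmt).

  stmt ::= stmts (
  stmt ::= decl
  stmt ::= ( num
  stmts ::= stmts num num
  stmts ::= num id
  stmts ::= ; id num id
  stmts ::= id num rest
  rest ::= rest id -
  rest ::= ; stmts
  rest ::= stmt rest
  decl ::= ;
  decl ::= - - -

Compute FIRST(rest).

From rest ::= rest id -: add FIRST(rest) = { (, -, ;, id, num }.
rest ::= ; stmts contributes {;}.
From rest ::= stmt rest: add FIRST(stmt) = { (, -, ;, id, num }.
Union: FIRST(rest) = { (, -, ;, id, num }.

{ (, -, ;, id, num }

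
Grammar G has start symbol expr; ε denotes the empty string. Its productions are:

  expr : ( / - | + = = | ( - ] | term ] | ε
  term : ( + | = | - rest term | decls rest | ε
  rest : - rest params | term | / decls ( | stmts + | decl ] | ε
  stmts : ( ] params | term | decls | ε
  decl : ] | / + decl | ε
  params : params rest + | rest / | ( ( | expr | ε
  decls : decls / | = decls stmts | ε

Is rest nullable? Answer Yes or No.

rest has an ε-production, so rest ⇒ ε.

Yes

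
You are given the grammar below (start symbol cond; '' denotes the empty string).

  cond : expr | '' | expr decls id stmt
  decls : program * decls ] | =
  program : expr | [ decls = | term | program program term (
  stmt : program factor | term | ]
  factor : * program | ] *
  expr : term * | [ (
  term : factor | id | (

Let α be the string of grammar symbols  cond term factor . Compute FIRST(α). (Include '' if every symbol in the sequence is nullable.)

Add FIRST(cond)\{''} = { (, *, [, ], id }; cond is nullable, continue.
Add FIRST(term) = { (, *, ], id }; term is not nullable, stop.

{ (, *, [, ], id }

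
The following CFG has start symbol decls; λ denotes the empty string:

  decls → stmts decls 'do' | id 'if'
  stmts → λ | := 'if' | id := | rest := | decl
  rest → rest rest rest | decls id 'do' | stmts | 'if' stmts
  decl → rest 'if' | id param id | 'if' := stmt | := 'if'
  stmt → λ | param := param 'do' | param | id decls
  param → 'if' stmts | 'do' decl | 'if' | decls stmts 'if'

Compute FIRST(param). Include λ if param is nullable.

{ 'do', 'if', :=, id }

param → 'if' stmts contributes {'if'}.
param → 'do' decl contributes {'do'}.
param → 'if' contributes {'if'}.
From param → decls stmts 'if': add FIRST(decls) = { 'if', :=, id }.
Union: FIRST(param) = { 'do', 'if', :=, id }.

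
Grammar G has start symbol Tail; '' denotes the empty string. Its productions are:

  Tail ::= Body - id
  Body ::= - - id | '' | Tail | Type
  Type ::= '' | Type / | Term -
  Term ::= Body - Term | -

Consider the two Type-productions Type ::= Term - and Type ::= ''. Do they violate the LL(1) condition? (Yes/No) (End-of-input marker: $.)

FIRST(Term -) = { -, / } and FIRST('') = { '' }.
The second alternative is nullable and FOLLOW(Type) = { -, / } shares - with FIRST of the first — conflict.

Yes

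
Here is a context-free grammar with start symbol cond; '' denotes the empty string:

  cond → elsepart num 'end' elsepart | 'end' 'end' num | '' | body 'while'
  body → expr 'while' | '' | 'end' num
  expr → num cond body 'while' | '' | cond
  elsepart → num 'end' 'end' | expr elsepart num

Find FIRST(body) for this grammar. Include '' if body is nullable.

From body → expr 'while': expr nullable, take FIRST(expr) ∪ {'while'} = { 'end', 'while', num }.
body → '' contributes ''.
body → 'end' num contributes {'end'}.
Union: FIRST(body) = { 'end', 'while', num, '' }.

{ 'end', 'while', num, '' }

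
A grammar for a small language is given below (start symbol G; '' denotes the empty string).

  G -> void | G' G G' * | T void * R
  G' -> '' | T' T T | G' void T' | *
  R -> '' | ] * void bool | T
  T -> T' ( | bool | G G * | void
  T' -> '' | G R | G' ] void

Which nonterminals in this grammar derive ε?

{ G', R, T' }

Directly nullable (have an ''-production): G', R, T'.
No other nonterminal has a production whose RHS symbols are all nullable.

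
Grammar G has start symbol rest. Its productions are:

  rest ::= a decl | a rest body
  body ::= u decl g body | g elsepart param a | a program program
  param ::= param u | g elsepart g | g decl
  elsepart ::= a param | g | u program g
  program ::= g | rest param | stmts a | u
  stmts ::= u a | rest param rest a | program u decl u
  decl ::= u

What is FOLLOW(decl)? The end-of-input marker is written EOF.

In rest ::= a decl: decl is at the end, add FOLLOW(rest) = { EOF, a, g, u }.
In body ::= u decl g body: add FIRST(g body) = { g }.
In param ::= g decl: decl is at the end, add FOLLOW(param) = { EOF, a, g, u }.
In stmts ::= program u decl u: add FIRST(u) = { u }.
Union: FOLLOW(decl) = { EOF, a, g, u }.

{ EOF, a, g, u }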